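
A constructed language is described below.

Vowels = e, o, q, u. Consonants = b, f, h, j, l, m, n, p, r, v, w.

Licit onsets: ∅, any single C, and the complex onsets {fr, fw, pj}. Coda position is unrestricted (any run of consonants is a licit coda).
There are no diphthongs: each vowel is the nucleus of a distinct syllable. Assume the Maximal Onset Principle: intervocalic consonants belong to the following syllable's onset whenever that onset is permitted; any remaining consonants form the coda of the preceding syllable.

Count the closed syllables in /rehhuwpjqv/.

3

Nuclei (vowels): e, u, q → 3 syllables.
σ1/σ2 boundary: /hh/ — longest licit onset from the right is /h/, leaving /h/ as coda.
σ2/σ3 boundary: /wpj/ splits as /w/ + /pj/ (/pj/ is the longest suffix that is a licit onset).
So the parse is reh.huw.pjqv.
Classifying each syllable: /reh/ (closed), /huw/ (closed), /pjqv/ (closed).
Closed syllables: 3.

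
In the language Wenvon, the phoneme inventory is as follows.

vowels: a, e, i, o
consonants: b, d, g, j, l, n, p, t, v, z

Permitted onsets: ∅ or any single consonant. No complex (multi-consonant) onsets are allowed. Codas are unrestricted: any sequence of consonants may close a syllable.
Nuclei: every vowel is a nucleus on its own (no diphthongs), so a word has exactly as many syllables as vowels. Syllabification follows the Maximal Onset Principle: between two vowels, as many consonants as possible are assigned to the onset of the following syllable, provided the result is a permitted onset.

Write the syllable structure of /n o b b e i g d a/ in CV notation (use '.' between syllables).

CVC.CV.VC.CV

The vowels are o, e, i, a — 4 nuclei, so 4 syllables.
σ1/σ2 boundary: cluster /bb/ — the longest permitted-onset suffix is /b/; onset = /b/, preceding coda = /b/.
σ2/σ3 boundary: no consonants, so the boundary falls immediately after /e/.
σ3/σ4 boundary: /gd/; trying suffixes from longest down, /d/ is the first permitted one, so coda /g/ | onset /d/.
Syllabification: nob.be.ig.da.
Mapping each syllable to C/V: /nob/ → CVC, /be/ → CV, /ig/ → VC, /da/ → CV.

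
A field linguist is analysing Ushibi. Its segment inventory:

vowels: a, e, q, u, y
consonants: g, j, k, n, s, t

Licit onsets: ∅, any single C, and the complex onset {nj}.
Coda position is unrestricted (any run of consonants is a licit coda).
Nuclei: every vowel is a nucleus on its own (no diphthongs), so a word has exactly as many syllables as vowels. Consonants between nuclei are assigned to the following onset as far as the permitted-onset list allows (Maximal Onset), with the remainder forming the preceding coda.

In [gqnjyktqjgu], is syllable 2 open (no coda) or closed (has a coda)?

Nuclei (vowels): q, y, q, u → 4 syllables.
V1 /q/ – V2 /y/: cluster /nj/ — /nj/ is itself a permitted onset, so the whole cluster goes right; preceding coda = ∅.
V2 /y/ – V3 /q/: /kt/ splits as /k/ + /t/ (/t/ is the longest suffix that is a licit onset).
V3 /q/ – V4 /u/: /jg/ splits as /j/ + /g/ (/g/ is the longest suffix that is a licit onset).
Syllabification: gq.njyk.tqj.gu.
Syllable 2 is /njyk/ with coda /k/, so it is closed.

closed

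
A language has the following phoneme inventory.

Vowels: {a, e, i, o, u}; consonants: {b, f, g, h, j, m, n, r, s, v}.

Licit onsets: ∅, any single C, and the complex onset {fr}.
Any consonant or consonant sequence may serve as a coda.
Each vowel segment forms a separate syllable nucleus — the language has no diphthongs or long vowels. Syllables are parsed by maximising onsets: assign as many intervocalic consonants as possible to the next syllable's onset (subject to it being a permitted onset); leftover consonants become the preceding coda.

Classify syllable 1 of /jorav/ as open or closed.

Nuclei (vowels): o, a → 2 syllables.
/o…a/ gap (V1→V2): /r/ is a single consonant, so it becomes the next onset.
So the parse is jo.rav.
Syllable 1 is /jo/; it ends in its nucleus with no coda, so it is open.

open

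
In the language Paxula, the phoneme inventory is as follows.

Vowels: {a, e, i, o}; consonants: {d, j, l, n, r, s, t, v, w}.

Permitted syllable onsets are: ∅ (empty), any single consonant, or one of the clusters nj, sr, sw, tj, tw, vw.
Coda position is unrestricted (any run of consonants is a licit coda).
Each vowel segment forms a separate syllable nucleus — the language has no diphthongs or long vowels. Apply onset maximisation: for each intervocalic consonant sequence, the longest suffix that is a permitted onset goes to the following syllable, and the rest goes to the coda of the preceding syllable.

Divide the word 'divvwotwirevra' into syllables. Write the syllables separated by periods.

div.vwo.twi.rev.ra

The vowels are i, o, i, e, a — 5 nuclei, so 5 syllables.
σ1/σ2 boundary: /vvw/ splits as /v/ + /vw/ (/vw/ is the longest suffix that is a licit onset).
σ2/σ3 boundary: cluster /tw/ — /tw/ is itself a permitted onset, so the whole cluster goes right; preceding coda = ∅.
σ3/σ4 boundary: /r/ is a single consonant, so it becomes the next onset.
σ4/σ5 boundary: /vr/ — longest licit onset from the right is /r/, leaving /v/ as coda.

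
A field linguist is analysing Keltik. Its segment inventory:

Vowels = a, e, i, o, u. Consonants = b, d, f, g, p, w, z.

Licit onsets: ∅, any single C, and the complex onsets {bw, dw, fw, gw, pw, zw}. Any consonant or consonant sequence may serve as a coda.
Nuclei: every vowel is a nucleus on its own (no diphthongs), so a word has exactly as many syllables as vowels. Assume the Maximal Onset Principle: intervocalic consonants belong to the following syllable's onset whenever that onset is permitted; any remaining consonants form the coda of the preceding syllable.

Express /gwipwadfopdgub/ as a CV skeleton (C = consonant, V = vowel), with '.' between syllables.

Nuclei (vowels): i, a, o, u → 4 syllables.
σ1/σ2 boundary: /pw/ — entire cluster is a permitted onset → onset /pw/, coda ∅.
σ2/σ3 boundary: /df/ — longest licit onset from the right is /f/, leaving /d/ as coda.
σ3/σ4 boundary: cluster /pdg/ — the longest permitted-onset suffix is /g/; onset = /g/, preceding coda = /pd/.
Putting it together: gwi.pwad.fopd.gub.
Mapping each syllable to C/V: /gwi/ → CCV, /pwad/ → CCVC, /fopd/ → CVCC, /gub/ → CVC.

CCV.CCVC.CVCC.CVC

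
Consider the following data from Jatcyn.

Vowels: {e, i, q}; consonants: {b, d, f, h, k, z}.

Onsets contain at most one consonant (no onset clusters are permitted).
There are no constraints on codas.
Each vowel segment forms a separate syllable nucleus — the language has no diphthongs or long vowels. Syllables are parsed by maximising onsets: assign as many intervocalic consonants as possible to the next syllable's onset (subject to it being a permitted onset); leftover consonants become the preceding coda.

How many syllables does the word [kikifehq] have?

4

Nuclei (vowels): i, i, e, q → 4 syllables.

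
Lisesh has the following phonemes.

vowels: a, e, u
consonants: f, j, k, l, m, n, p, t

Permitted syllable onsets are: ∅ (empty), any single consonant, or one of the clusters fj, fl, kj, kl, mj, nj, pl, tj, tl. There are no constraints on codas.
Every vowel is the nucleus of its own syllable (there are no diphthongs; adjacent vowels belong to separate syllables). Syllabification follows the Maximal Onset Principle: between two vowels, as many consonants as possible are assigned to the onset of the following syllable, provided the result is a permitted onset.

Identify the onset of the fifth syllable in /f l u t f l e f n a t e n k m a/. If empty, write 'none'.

m

Vowels present: u, e, a, e, a; each is a nucleus, giving 5 syllables.
σ1/σ2 boundary: cluster /tfl/ — the longest permitted-onset suffix is /fl/; onset = /fl/, preceding coda = /t/.
σ2/σ3 boundary: cluster /fn/ — the longest permitted-onset suffix is /n/; onset = /n/, preceding coda = /f/.
σ3/σ4 boundary: /t/ → onset of the next syllable (single consonants are always licit onsets).
σ4/σ5 boundary: cluster /nkm/ — the longest permitted-onset suffix is /m/; onset = /m/, preceding coda = /nk/.
Syllabification: flut.flef.na.tenk.ma.
Syllable 5 is /ma/: onset /m/, nucleus /a/, coda ∅.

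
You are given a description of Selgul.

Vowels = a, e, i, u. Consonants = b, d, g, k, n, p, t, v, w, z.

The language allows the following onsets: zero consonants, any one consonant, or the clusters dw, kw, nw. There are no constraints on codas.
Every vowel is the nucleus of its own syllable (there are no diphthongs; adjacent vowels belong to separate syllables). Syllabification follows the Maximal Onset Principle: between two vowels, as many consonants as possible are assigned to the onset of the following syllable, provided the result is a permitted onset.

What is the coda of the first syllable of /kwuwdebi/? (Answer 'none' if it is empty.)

w

The vowels are u, e, i — 3 nuclei, so 3 syllables.
σ1/σ2 boundary: /wd/ splits as /w/ + /d/ (/d/ is the longest suffix that is a licit onset).
σ2/σ3 boundary: /b/ is a single consonant, so it becomes the next onset.
Putting it together: kwuw.de.bi.
Syllable 1 is /kwuw/: onset /kw/, nucleus /u/, coda /w/.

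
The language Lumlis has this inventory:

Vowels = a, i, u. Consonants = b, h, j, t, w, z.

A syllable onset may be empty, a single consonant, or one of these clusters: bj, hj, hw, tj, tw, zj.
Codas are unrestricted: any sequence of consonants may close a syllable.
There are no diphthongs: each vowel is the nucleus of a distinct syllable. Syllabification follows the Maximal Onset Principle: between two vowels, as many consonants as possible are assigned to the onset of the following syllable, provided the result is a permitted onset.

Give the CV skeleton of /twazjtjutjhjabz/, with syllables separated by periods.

CCVCC.CCVCC.CCVCC

The vowels are a, u, a — 3 nuclei, so 3 syllables.
Between /a/ (V1) and /u/ (V2): /zjtj/; trying suffixes from longest down, /tj/ is the first permitted one, so coda /zj/ | onset /tj/.
Between /u/ (V2) and /a/ (V3): cluster /tjhj/ — the longest permitted-onset suffix is /hj/; onset = /hj/, preceding coda = /tj/.
Result: twazj.tjutj.hjabz.
Mapping each syllable to C/V: /twazj/ → CCVCC, /tjutj/ → CCVCC, /hjabz/ → CCVCC.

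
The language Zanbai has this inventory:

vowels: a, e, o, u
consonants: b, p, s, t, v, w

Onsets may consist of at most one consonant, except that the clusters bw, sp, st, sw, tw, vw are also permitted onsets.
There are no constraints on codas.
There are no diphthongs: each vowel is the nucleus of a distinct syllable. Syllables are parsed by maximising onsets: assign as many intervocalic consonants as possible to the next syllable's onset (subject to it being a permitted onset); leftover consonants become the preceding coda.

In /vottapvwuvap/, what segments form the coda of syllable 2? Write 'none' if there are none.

The vowels are o, a, u, a — 4 nuclei, so 4 syllables.
σ1/σ2 boundary: cluster /tt/ — the longest permitted-onset suffix is /t/; onset = /t/, preceding coda = /t/.
σ2/σ3 boundary: /pvw/; trying suffixes from longest down, /vw/ is the first permitted one, so coda /p/ | onset /vw/.
σ3/σ4 boundary: /v/ is a single consonant, so it becomes the next onset.
Syllabification: vot.tap.vwu.vap.
Syllable 2 is /tap/: onset /t/, nucleus /a/, coda /p/.

p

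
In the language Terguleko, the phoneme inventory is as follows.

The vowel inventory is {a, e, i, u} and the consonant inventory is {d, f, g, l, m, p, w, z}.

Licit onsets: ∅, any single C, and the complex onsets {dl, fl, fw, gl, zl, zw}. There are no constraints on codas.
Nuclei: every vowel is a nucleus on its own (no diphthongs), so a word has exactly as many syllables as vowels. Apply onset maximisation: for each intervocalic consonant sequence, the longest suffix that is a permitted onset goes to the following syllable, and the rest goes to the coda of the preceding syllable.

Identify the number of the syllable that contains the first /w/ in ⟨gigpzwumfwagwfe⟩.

The vowels are i, u, a, e — 4 nuclei, so 4 syllables.
/i…u/ gap (V1→V2): /gpzw/; trying suffixes from longest down, /zw/ is the first permitted one, so coda /gp/ | onset /zw/.
/u…a/ gap (V2→V3): cluster /mfw/ — the longest permitted-onset suffix is /fw/; onset = /fw/, preceding coda = /m/.
/a…e/ gap (V3→V4): /gwf/; trying suffixes from longest down, /f/ is the first permitted one, so coda /gw/ | onset /f/.
Putting it together: gigp.zwum.fwagw.fe.
The first /w/ is in the onset of syllable 2 (/zwum/).

2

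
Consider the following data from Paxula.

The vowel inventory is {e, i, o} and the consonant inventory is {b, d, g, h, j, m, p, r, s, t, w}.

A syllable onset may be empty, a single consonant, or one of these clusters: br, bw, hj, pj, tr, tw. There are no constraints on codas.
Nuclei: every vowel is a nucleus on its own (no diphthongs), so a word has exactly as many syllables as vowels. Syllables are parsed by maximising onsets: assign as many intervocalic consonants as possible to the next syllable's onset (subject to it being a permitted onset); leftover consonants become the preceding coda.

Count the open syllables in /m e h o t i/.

3

The vowels are e, o, i — 3 nuclei, so 3 syllables.
σ1/σ2 boundary: /h/ is a single consonant, so it becomes the next onset.
σ2/σ3 boundary: just /t/ — single C goes to the following onset.
So the parse is me.ho.ti.
Classifying each syllable: /me/ (open), /ho/ (open), /ti/ (open).
Open syllables: 3.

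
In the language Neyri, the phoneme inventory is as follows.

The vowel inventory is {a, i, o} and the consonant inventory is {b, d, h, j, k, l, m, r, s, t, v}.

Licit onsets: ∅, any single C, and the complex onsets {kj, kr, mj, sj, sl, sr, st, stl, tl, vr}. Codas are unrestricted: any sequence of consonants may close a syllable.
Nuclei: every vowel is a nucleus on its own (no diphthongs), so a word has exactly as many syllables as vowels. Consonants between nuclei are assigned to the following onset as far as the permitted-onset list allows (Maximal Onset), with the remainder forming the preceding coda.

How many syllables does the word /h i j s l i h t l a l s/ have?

3

Vowels present: i, i, a; each is a nucleus, giving 3 syllables.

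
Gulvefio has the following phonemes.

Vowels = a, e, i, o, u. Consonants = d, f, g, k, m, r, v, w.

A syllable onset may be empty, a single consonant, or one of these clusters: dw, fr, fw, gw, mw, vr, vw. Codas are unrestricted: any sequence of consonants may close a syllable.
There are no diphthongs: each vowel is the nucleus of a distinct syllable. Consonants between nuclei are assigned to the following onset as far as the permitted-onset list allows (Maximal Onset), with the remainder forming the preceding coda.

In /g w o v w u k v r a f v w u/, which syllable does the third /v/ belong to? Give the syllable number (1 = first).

The vowels are o, u, a, u — 4 nuclei, so 4 syllables.
/o…u/ gap (V1→V2): /vw/ is a licit onset in full, so it all attaches to the next syllable.
/u…a/ gap (V2→V3): /kvr/ — longest licit onset from the right is /vr/, leaving /k/ as coda.
/a…u/ gap (V3→V4): /fvw/ — longest licit onset from the right is /vw/, leaving /f/ as coda.
So the parse is gwo.vwuk.vraf.vwu.
The third /v/ is in the onset of syllable 4 (/vwu/).

4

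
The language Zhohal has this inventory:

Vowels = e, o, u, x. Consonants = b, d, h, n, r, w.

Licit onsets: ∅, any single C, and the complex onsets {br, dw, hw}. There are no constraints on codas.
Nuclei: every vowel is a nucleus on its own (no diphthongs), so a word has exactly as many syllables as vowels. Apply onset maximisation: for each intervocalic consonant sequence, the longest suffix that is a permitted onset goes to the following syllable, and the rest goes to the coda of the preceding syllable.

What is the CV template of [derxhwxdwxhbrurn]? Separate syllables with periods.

The vowels are e, x, x, x, u — 5 nuclei, so 5 syllables.
V1 /e/ – V2 /x/: just /r/ — single C goes to the following onset.
V2 /x/ – V3 /x/: cluster /hw/ — /hw/ is itself a permitted onset, so the whole cluster goes right; preceding coda = ∅.
V3 /x/ – V4 /x/: cluster /dw/ — /dw/ is itself a permitted onset, so the whole cluster goes right; preceding coda = ∅.
V4 /x/ – V5 /u/: /hbr/ splits as /h/ + /br/ (/br/ is the longest suffix that is a licit onset).
Result: de.rx.hwx.dwxh.brurn.
Mapping each syllable to C/V: /de/ → CV, /rx/ → CV, /hwx/ → CCV, /dwxh/ → CCVC, /brurn/ → CCVCC.

CV.CV.CCV.CCVC.CCVCC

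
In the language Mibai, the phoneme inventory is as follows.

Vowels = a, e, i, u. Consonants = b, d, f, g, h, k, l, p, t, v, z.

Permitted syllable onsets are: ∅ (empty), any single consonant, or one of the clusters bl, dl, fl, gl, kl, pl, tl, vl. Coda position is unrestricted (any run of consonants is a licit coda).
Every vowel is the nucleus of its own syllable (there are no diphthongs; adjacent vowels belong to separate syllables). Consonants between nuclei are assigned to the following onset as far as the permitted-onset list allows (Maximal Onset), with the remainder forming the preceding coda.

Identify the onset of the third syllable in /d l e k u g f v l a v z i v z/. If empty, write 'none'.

Vowels present: e, u, a, i; each is a nucleus, giving 4 syllables.
Between /e/ (V1) and /u/ (V2): /k/ → onset of the next syllable (single consonants are always licit onsets).
Between /u/ (V2) and /a/ (V3): cluster /gfvl/ — the longest permitted-onset suffix is /vl/; onset = /vl/, preceding coda = /gf/.
Between /a/ (V3) and /i/ (V4): /vz/ splits as /v/ + /z/ (/z/ is the longest suffix that is a licit onset).
So the parse is dle.kugf.vlav.zivz.
Syllable 3 is /vlav/: onset /vl/, nucleus /a/, coda /v/.

vl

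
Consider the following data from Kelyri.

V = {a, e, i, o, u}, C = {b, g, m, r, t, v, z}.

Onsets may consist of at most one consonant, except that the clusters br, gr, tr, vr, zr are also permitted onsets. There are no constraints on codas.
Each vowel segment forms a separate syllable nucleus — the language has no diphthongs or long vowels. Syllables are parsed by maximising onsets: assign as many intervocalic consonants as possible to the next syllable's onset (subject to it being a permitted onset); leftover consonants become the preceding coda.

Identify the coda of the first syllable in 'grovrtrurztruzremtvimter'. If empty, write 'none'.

Vowels present: o, u, u, e, i, e; each is a nucleus, giving 6 syllables.
V1 /o/ – V2 /u/: /vrtr/; trying suffixes from longest down, /tr/ is the first permitted one, so coda /vr/ | onset /tr/.
V2 /u/ – V3 /u/: /rztr/; trying suffixes from longest down, /tr/ is the first permitted one, so coda /rz/ | onset /tr/.
V3 /u/ – V4 /e/: /zr/ is a licit onset in full, so it all attaches to the next syllable.
V4 /e/ – V5 /i/: /mtv/; trying suffixes from longest down, /v/ is the first permitted one, so coda /mt/ | onset /v/.
V5 /i/ – V6 /e/: /mt/ — longest licit onset from the right is /t/, leaving /m/ as coda.
Syllabification: grovr.trurz.tru.zremt.vim.ter.
Syllable 1 is /grovr/: onset /gr/, nucleus /o/, coda /vr/.

vr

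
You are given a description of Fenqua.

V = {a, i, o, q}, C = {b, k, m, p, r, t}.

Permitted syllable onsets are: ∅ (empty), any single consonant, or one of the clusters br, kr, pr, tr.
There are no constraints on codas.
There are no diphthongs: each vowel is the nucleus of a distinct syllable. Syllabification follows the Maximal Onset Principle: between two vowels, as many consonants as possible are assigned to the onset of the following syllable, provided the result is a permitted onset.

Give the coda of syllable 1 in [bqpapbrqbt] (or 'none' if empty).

The vowels are q, a, q — 3 nuclei, so 3 syllables.
/q…a/ gap (V1→V2): /p/ → onset of the next syllable (single consonants are always licit onsets).
/a…q/ gap (V2→V3): /pbr/ — longest licit onset from the right is /br/, leaving /p/ as coda.
Putting it together: bq.pap.brqbt.
Syllable 1 is /bq/: onset /b/, nucleus /q/, coda ∅.

none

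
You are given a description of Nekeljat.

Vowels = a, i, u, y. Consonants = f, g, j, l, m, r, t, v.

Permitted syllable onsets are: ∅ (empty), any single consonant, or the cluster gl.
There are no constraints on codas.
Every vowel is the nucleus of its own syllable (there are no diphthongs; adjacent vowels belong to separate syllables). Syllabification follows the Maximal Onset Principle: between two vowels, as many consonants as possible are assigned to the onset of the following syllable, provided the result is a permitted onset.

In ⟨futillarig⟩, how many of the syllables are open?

2

Nuclei (vowels): u, i, a, i → 4 syllables.
σ1/σ2 boundary: just /t/ — single C goes to the following onset.
σ2/σ3 boundary: /ll/ — longest licit onset from the right is /l/, leaving /l/ as coda.
σ3/σ4 boundary: just /r/ — single C goes to the following onset.
Putting it together: fu.til.la.rig.
Classifying each syllable: /fu/ (open), /til/ (closed), /la/ (open), /rig/ (closed).
Open syllables: 2.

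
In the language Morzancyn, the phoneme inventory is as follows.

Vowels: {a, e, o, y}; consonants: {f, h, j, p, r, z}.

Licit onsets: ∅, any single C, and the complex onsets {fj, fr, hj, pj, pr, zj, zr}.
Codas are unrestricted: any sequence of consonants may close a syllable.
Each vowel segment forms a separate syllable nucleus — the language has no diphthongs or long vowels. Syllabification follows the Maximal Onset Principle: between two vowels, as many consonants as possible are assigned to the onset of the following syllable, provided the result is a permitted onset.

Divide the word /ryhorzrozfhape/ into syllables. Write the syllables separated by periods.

Nuclei (vowels): y, o, o, a, e → 5 syllables.
V1 /y/ – V2 /o/: /h/ is a single consonant, so it becomes the next onset.
V2 /o/ – V3 /o/: cluster /rzr/ — the longest permitted-onset suffix is /zr/; onset = /zr/, preceding coda = /r/.
V3 /o/ – V4 /a/: cluster /zfh/ — the longest permitted-onset suffix is /h/; onset = /h/, preceding coda = /zf/.
V4 /a/ – V5 /e/: /p/ is a single consonant, so it becomes the next onset.

ry.hor.zrozf.ha.pe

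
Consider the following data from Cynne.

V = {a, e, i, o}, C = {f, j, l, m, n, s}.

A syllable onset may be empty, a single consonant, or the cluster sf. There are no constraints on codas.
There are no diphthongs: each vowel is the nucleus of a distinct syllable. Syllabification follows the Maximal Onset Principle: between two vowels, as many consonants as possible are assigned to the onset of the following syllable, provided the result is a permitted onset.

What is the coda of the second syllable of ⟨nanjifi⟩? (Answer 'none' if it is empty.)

none

Vowels present: a, i, i; each is a nucleus, giving 3 syllables.
/a…i/ gap (V1→V2): /nj/; trying suffixes from longest down, /j/ is the first permitted one, so coda /n/ | onset /j/.
/i…i/ gap (V2→V3): /f/ is a single consonant, so it becomes the next onset.
Putting it together: nan.ji.fi.
Syllable 2 is /ji/: onset /j/, nucleus /i/, coda ∅.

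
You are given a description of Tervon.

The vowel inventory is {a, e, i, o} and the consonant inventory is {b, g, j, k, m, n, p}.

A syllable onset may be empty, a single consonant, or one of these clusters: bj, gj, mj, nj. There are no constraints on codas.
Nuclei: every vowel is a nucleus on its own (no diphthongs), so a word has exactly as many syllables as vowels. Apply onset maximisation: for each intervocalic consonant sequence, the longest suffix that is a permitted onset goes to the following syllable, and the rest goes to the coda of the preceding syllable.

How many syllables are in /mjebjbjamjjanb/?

3

The vowels are e, a, a — 3 nuclei, so 3 syllables.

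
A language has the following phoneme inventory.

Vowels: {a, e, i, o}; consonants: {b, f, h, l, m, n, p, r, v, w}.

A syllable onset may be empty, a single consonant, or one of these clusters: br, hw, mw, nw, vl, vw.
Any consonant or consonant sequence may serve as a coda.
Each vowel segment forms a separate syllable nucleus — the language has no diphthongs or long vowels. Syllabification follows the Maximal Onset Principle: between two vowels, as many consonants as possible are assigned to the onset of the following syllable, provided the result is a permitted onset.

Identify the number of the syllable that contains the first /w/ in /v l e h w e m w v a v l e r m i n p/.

Nuclei (vowels): e, e, a, e, i → 5 syllables.
σ1/σ2 boundary: /hw/ is a licit onset in full, so it all attaches to the next syllable.
σ2/σ3 boundary: /mwv/ splits as /mw/ + /v/ (/v/ is the longest suffix that is a licit onset).
σ3/σ4 boundary: /vl/ — entire cluster is a permitted onset → onset /vl/, coda ∅.
σ4/σ5 boundary: /rm/ — longest licit onset from the right is /m/, leaving /r/ as coda.
So the parse is vle.hwemw.va.vler.minp.
The first /w/ is in the onset of syllable 2 (/hwemw/).

2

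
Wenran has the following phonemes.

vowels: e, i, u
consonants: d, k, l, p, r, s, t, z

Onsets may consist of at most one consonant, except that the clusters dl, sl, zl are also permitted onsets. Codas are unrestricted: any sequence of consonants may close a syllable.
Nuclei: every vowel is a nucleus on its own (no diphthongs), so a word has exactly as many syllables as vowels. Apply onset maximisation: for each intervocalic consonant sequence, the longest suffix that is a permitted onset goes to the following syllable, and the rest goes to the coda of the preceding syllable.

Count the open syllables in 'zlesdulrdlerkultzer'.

The vowels are e, u, e, u, e — 5 nuclei, so 5 syllables.
V1 /e/ – V2 /u/: cluster /sd/ — the longest permitted-onset suffix is /d/; onset = /d/, preceding coda = /s/.
V2 /u/ – V3 /e/: /lrdl/ splits as /lr/ + /dl/ (/dl/ is the longest suffix that is a licit onset).
V3 /e/ – V4 /u/: /rk/; trying suffixes from longest down, /k/ is the first permitted one, so coda /r/ | onset /k/.
V4 /u/ – V5 /e/: /ltz/ — longest licit onset from the right is /z/, leaving /lt/ as coda.
Putting it together: zles.dulr.dler.kult.zer.
Classifying each syllable: /zles/ (closed), /dulr/ (closed), /dler/ (closed), /kult/ (closed), /zer/ (closed).
Open syllables: 0.

0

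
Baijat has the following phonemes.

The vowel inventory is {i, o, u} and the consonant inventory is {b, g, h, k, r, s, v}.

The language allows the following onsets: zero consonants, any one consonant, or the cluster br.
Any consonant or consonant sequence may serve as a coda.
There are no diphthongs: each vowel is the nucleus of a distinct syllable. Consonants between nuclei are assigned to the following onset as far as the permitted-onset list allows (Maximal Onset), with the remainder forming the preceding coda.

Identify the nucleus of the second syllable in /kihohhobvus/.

The vowels are i, o, o, u — 4 nuclei, so 4 syllables.
The second nucleus (vowel 2 from the left) is /o/.

o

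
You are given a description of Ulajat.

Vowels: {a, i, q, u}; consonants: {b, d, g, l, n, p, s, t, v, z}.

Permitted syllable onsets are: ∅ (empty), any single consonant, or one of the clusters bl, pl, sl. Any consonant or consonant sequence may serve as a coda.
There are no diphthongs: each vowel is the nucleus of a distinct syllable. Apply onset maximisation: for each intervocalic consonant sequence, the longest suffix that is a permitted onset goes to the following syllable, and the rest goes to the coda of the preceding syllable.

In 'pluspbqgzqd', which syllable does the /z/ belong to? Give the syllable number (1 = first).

3

The vowels are u, q, q — 3 nuclei, so 3 syllables.
σ1/σ2 boundary: cluster /spb/ — the longest permitted-onset suffix is /b/; onset = /b/, preceding coda = /sp/.
σ2/σ3 boundary: /gz/ splits as /g/ + /z/ (/z/ is the longest suffix that is a licit onset).
Result: plusp.bqg.zqd.
The /z/ is in the onset of syllable 3 (/zqd/).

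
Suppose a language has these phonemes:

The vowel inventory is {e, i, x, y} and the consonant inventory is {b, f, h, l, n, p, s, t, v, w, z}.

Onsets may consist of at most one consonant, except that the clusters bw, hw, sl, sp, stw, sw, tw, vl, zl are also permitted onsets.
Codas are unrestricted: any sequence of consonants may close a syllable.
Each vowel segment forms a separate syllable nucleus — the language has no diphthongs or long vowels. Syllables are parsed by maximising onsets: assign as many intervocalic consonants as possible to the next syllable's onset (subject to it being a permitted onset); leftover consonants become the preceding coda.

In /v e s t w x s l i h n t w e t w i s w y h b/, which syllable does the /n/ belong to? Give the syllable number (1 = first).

3

Nuclei (vowels): e, x, i, e, i, y → 6 syllables.
/e…x/ gap (V1→V2): /stw/ — entire cluster is a permitted onset → onset /stw/, coda ∅.
/x…i/ gap (V2→V3): /sl/ is a licit onset in full, so it all attaches to the next syllable.
/i…e/ gap (V3→V4): /hntw/ splits as /hn/ + /tw/ (/tw/ is the longest suffix that is a licit onset).
/e…i/ gap (V4→V5): /tw/ — entire cluster is a permitted onset → onset /tw/, coda ∅.
/i…y/ gap (V5→V6): /sw/ — entire cluster is a permitted onset → onset /sw/, coda ∅.
Result: ve.stwx.slihn.twe.twi.swyhb.
The /n/ is in the coda of syllable 3 (/slihn/).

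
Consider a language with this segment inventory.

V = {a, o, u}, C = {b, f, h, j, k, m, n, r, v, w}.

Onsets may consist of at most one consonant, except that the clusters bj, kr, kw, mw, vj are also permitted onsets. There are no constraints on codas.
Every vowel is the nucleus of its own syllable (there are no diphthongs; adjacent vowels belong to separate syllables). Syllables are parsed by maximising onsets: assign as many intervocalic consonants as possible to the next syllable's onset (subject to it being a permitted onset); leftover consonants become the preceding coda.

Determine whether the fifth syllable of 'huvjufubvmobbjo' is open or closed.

Vowels present: u, u, u, o, o; each is a nucleus, giving 5 syllables.
Between /u/ (V1) and /u/ (V2): /vj/ is a licit onset in full, so it all attaches to the next syllable.
Between /u/ (V2) and /u/ (V3): /f/ → onset of the next syllable (single consonants are always licit onsets).
Between /u/ (V3) and /o/ (V4): /bvm/; trying suffixes from longest down, /m/ is the first permitted one, so coda /bv/ | onset /m/.
Between /o/ (V4) and /o/ (V5): /bbj/ splits as /b/ + /bj/ (/bj/ is the longest suffix that is a licit onset).
Putting it together: hu.vju.fubv.mob.bjo.
Syllable 5 is /bjo/; it ends in its nucleus with no coda, so it is open.

open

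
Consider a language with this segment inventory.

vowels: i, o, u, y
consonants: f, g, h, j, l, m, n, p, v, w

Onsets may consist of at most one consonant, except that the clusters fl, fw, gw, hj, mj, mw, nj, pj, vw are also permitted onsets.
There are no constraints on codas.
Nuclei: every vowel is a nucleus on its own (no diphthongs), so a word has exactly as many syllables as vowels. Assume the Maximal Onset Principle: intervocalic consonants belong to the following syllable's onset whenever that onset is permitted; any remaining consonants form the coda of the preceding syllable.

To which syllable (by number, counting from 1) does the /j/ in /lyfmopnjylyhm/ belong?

3

Nuclei (vowels): y, o, y, y → 4 syllables.
/y…o/ gap (V1→V2): cluster /fm/ — the longest permitted-onset suffix is /m/; onset = /m/, preceding coda = /f/.
/o…y/ gap (V2→V3): /pnj/ splits as /p/ + /nj/ (/nj/ is the longest suffix that is a licit onset).
/y…y/ gap (V3→V4): /l/ is a single consonant, so it becomes the next onset.
Putting it together: lyf.mop.njy.lyhm.
The /j/ is in the onset of syllable 3 (/njy/).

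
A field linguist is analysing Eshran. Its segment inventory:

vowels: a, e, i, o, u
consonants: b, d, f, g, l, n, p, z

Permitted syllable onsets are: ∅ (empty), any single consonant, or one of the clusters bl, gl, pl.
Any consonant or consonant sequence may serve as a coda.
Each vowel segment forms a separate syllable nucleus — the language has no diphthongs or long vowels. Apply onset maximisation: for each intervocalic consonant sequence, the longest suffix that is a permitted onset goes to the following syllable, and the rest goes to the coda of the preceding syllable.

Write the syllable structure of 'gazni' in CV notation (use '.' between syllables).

Nuclei (vowels): a, i → 2 syllables.
σ1/σ2 boundary: cluster /zn/ — the longest permitted-onset suffix is /n/; onset = /n/, preceding coda = /z/.
So the parse is gaz.ni.
Mapping each syllable to C/V: /gaz/ → CVC, /ni/ → CV.

CVC.CV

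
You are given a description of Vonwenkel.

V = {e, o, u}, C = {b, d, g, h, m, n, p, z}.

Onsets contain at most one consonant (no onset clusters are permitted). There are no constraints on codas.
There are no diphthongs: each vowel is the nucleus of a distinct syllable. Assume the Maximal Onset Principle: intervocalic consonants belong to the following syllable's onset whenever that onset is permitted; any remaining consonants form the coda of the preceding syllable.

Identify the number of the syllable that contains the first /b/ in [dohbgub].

Vowels present: o, u; each is a nucleus, giving 2 syllables.
/o…u/ gap (V1→V2): /hbg/ — longest licit onset from the right is /g/, leaving /hb/ as coda.
Putting it together: dohb.gub.
The first /b/ is in the coda of syllable 1 (/dohb/).

1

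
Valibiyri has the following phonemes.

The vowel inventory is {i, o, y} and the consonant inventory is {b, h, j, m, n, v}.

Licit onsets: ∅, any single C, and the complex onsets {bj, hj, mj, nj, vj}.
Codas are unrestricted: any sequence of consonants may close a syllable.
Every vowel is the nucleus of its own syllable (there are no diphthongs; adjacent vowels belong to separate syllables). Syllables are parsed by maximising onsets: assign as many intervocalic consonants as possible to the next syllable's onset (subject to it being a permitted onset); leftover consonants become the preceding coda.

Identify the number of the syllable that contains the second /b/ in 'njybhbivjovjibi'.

Vowels present: y, i, o, i, i; each is a nucleus, giving 5 syllables.
V1 /y/ – V2 /i/: /bhb/ — longest licit onset from the right is /b/, leaving /bh/ as coda.
V2 /i/ – V3 /o/: /vj/ — entire cluster is a permitted onset → onset /vj/, coda ∅.
V3 /o/ – V4 /i/: /vj/ is a licit onset in full, so it all attaches to the next syllable.
V4 /i/ – V5 /i/: /b/ → onset of the next syllable (single consonants are always licit onsets).
Syllabification: njybh.bi.vjo.vji.bi.
The second /b/ is in the onset of syllable 2 (/bi/).

2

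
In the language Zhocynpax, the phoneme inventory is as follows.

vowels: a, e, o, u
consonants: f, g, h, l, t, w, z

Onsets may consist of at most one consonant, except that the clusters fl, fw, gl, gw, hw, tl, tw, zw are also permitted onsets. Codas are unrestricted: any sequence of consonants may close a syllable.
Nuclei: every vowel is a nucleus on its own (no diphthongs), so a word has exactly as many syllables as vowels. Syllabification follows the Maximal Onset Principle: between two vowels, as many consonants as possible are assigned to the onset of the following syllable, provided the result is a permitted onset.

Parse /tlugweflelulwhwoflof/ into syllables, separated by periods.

tlu.gwe.fle.lulw.hwo.flof

The vowels are u, e, e, u, o, o — 6 nuclei, so 6 syllables.
/u…e/ gap (V1→V2): cluster /gw/ — /gw/ is itself a permitted onset, so the whole cluster goes right; preceding coda = ∅.
/e…e/ gap (V2→V3): /fl/ is a licit onset in full, so it all attaches to the next syllable.
/e…u/ gap (V3→V4): /l/ → onset of the next syllable (single consonants are always licit onsets).
/u…o/ gap (V4→V5): /lwhw/ — longest licit onset from the right is /hw/, leaving /lw/ as coda.
/o…o/ gap (V5→V6): cluster /fl/ — /fl/ is itself a permitted onset, so the whole cluster goes right; preceding coda = ∅.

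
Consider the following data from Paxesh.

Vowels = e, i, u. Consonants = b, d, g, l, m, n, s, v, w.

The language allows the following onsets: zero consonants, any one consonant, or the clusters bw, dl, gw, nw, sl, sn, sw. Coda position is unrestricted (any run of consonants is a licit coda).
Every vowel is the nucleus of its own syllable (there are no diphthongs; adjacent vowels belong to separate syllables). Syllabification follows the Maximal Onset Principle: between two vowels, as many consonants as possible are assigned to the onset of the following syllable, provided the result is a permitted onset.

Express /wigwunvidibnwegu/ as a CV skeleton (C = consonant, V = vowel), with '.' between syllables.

The vowels are i, u, i, i, e, u — 6 nuclei, so 6 syllables.
Between /i/ (V1) and /u/ (V2): /gw/ is a licit onset in full, so it all attaches to the next syllable.
Between /u/ (V2) and /i/ (V3): /nv/ — longest licit onset from the right is /v/, leaving /n/ as coda.
Between /i/ (V3) and /i/ (V4): /d/ is a single consonant, so it becomes the next onset.
Between /i/ (V4) and /e/ (V5): cluster /bnw/ — the longest permitted-onset suffix is /nw/; onset = /nw/, preceding coda = /b/.
Between /e/ (V5) and /u/ (V6): /g/ → onset of the next syllable (single consonants are always licit onsets).
Result: wi.gwun.vi.dib.nwe.gu.
Mapping each syllable to C/V: /wi/ → CV, /gwun/ → CCVC, /vi/ → CV, /dib/ → CVC, /nwe/ → CCV, /gu/ → CV.

CV.CCVC.CV.CVC.CCV.CV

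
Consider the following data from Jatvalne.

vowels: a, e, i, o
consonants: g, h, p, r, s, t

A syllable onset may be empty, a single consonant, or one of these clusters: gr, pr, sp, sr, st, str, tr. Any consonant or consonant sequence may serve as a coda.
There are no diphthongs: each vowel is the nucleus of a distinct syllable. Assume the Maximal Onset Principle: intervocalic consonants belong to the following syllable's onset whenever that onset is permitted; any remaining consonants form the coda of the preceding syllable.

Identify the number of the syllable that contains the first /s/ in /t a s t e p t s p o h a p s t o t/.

2

Nuclei (vowels): a, e, o, a, o → 5 syllables.
σ1/σ2 boundary: /st/ is a licit onset in full, so it all attaches to the next syllable.
σ2/σ3 boundary: cluster /ptsp/ — the longest permitted-onset suffix is /sp/; onset = /sp/, preceding coda = /pt/.
σ3/σ4 boundary: just /h/ — single C goes to the following onset.
σ4/σ5 boundary: /pst/ splits as /p/ + /st/ (/st/ is the longest suffix that is a licit onset).
So the parse is ta.stept.spo.hap.stot.
The first /s/ is in the onset of syllable 2 (/stept/).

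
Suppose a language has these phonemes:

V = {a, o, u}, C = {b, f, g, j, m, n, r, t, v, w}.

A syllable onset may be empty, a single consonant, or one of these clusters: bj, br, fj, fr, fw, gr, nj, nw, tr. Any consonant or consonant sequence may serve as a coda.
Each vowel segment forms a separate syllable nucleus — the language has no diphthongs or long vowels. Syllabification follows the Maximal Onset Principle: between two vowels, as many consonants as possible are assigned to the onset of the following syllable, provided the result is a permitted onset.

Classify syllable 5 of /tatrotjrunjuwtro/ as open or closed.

open

Vowels present: a, o, u, u, o; each is a nucleus, giving 5 syllables.
Between /a/ (V1) and /o/ (V2): /tr/ is a licit onset in full, so it all attaches to the next syllable.
Between /o/ (V2) and /u/ (V3): /tjr/ splits as /tj/ + /r/ (/r/ is the longest suffix that is a licit onset).
Between /u/ (V3) and /u/ (V4): cluster /nj/ — /nj/ is itself a permitted onset, so the whole cluster goes right; preceding coda = ∅.
Between /u/ (V4) and /o/ (V5): cluster /wtr/ — the longest permitted-onset suffix is /tr/; onset = /tr/, preceding coda = /w/.
Result: ta.trotj.ru.njuw.tro.
Syllable 5 is /tro/; it ends in its nucleus with no coda, so it is open.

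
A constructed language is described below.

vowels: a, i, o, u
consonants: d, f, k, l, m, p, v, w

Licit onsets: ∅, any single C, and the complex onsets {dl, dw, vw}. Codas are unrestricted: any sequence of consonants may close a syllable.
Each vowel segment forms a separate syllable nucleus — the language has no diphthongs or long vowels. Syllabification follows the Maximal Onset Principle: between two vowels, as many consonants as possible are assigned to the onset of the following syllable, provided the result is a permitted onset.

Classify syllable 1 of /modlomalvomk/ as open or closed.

open

Vowels present: o, o, a, o; each is a nucleus, giving 4 syllables.
V1 /o/ – V2 /o/: cluster /dl/ — /dl/ is itself a permitted onset, so the whole cluster goes right; preceding coda = ∅.
V2 /o/ – V3 /a/: just /m/ — single C goes to the following onset.
V3 /a/ – V4 /o/: /lv/ — longest licit onset from the right is /v/, leaving /l/ as coda.
So the parse is mo.dlo.mal.vomk.
Syllable 1 is /mo/; it ends in its nucleus with no coda, so it is open.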